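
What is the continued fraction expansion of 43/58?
[0; 1, 2, 1, 6, 2]

Euclidean algorithm steps:
43 = 0 × 58 + 43
58 = 1 × 43 + 15
43 = 2 × 15 + 13
15 = 1 × 13 + 2
13 = 6 × 2 + 1
2 = 2 × 1 + 0
Continued fraction: [0; 1, 2, 1, 6, 2]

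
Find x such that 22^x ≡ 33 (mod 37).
32

Baby-step giant-step with step n = ⌈√37⌉ = 7.
Baby steps 22^j mod 37 (j:value) for j=0..6: 0:1, 1:22, 2:3, 3:29, 4:9, 5:13, 6:27.
Giant-step multiplier: 22^(-7) ≡ 22^(36-7) = 22^29 ≡ 19 (mod 37).
Giant steps γ_i = 33·19^i mod 37: γ_0=33, γ_1=35, γ_2=36, γ_3=18, γ_4=9 (in table at j=4).
x = i·n + j = 4·7 + 4 = 32.
Check: 22^32 ≡ 33 (mod 37).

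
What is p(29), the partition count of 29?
4565

p(n) counts ways to write n as a sum of positive integers (order ignored).
Euler's pentagonal recurrence: p(k) = p(k-1) + p(k-2) - p(k-5) - p(k-7) + p(k-12) + p(k-15) - ... (offsets j(3j∓1)/2, signs ++--, p(0)=1, p(<0)=0).
DP table for k = 0..28: p(0)=1, p(1)=1, p(2)=2, p(3)=3, p(4)=5, p(5)=7, p(6)=11, p(7)=15, p(8)=22, p(9)=30, p(10)=42, p(11)=56, p(12)=77, p(13)=101, p(14)=135, p(15)=176, p(16)=231, p(17)=297, p(18)=385, p(19)=490, p(20)=627, p(21)=792, p(22)=1002, p(23)=1255, p(24)=1575, p(25)=1958, p(26)=2436, p(27)=3010, p(28)=3718.
Final step: p(29) = p(28) + p(27) - p(24) - p(22) + p(17) + p(14) - p(7) - p(3)
= 3718 + 3010 - 1575 - 1002 + 297 + 135 - 15 - 3
= 4565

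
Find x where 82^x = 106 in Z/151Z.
19

Baby-step giant-step with step n = ⌈√151⌉ = 13.
Baby steps 82^j mod 151 (j:value) for j=0..12: 0:1, 1:82, 2:80, 3:67, 4:58, 5:75, 6:110, 7:111, 8:42, 9:122, 10:38, 11:96, 12:20.
Giant-step multiplier: 82^(-13) ≡ 82^(150-13) = 82^137 ≡ 115 (mod 151).
Giant steps γ_i = 106·115^i mod 151: γ_0=106, γ_1=110 (in table at j=6).
x = i·n + j = 1·13 + 6 = 19.
Check: 82^19 ≡ 106 (mod 151).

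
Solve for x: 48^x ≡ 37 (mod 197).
36

Baby-step giant-step with step n = ⌈√197⌉ = 15.
Baby steps 48^j mod 197 (j:value) for j=0..14: 0:1, 1:48, 2:137, 3:75, 4:54, 5:31, 6:109, 7:110, 8:158, 9:98, 10:173, 11:30, 12:61, 13:170, 14:83.
Giant-step multiplier: 48^(-15) ≡ 48^(196-15) = 48^181 ≡ 103 (mod 197).
Giant steps γ_i = 37·103^i mod 197: γ_0=37, γ_1=68, γ_2=109 (in table at j=6).
x = i·n + j = 2·15 + 6 = 36.
Check: 48^36 ≡ 37 (mod 197).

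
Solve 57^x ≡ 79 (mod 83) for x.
61

Baby-step giant-step with step n = ⌈√83⌉ = 10.
Baby steps 57^j mod 83 (j:value) for j=0..9: 0:1, 1:57, 2:12, 3:20, 4:61, 5:74, 6:68, 7:58, 8:69, 9:32.
Giant-step multiplier: 57^(-10) ≡ 57^(82-10) = 57^72 ≡ 41 (mod 83).
Giant steps γ_i = 79·41^i mod 83: γ_0=79, γ_1=2, γ_2=82, γ_3=42, γ_4=62, γ_5=52, γ_6=57 (in table at j=1).
x = i·n + j = 6·10 + 1 = 61.
Check: 57^61 ≡ 79 (mod 83).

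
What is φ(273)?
144

273 = 3 × 7 × 13
φ(n) = n × ∏(1 - 1/p) for each prime p dividing n
φ(273) = 273 × (1 - 1/3) × (1 - 1/7) × (1 - 1/13) = 144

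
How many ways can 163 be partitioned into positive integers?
142798995930

p(n) counts ways to write n as a sum of positive integers (order ignored).
Euler's pentagonal recurrence: p(k) = p(k-1) + p(k-2) - p(k-5) - p(k-7) + p(k-12) + p(k-15) - ... (offsets j(3j∓1)/2, signs ++--, p(0)=1, p(<0)=0).
DP table for k = 0..162: p(0)=1, p(1)=1, p(2)=2, p(3)=3, p(4)=5, p(5)=7, p(6)=11, p(7)=15, p(8)=22, p(9)=30, p(10)=42, p(11)=56, p(12)=77, p(13)=101, p(14)=135, p(15)=176, p(16)=231, p(17)=297, p(18)=385, p(19)=490, p(20)=627, p(21)=792, p(22)=1002, p(23)=1255, p(24)=1575, p(25)=1958, p(26)=2436, p(27)=3010, p(28)=3718, p(29)=4565, p(30)=5604, p(31)=6842, p(32)=8349, p(33)=10143, p(34)=12310, p(35)=14883, p(36)=17977, p(37)=21637, p(38)=26015, p(39)=31185, p(40)=37338, p(41)=44583, p(42)=53174, p(43)=63261, p(44)=75175, p(45)=89134, p(46)=105558, p(47)=124754, p(48)=147273, p(49)=173525, p(50)=204226, p(51)=239943, p(52)=281589, p(53)=329931, p(54)=386155, p(55)=451276, p(56)=526823, p(57)=614154, p(58)=715220, p(59)=831820, p(60)=966467, p(61)=1121505, p(62)=1300156, p(63)=1505499, p(64)=1741630, p(65)=2012558, p(66)=2323520, p(67)=2679689, p(68)=3087735, p(69)=3554345, p(70)=4087968, p(71)=4697205, p(72)=5392783, p(73)=6185689, p(74)=7089500, p(75)=8118264, p(76)=9289091, p(77)=10619863, p(78)=12132164, p(79)=13848650, p(80)=15796476, p(81)=18004327, p(82)=20506255, p(83)=23338469, p(84)=26543660, p(85)=30167357, p(86)=34262962, p(87)=38887673, p(88)=44108109, p(89)=49995925, p(90)=56634173, p(91)=64112359, p(92)=72533807, p(93)=82010177, p(94)=92669720, p(95)=104651419, p(96)=118114304, p(97)=133230930, p(98)=150198136, p(99)=169229875, p(100)=190569292, p(101)=214481126, p(102)=241265379, p(103)=271248950, p(104)=304801365, p(105)=342325709, p(106)=384276336, p(107)=431149389, p(108)=483502844, p(109)=541946240, p(110)=607163746, p(111)=679903203, p(112)=761002156, p(113)=851376628, p(114)=952050665, p(115)=1064144451, p(116)=1188908248, p(117)=1327710076, p(118)=1482074143, p(119)=1653668665, p(120)=1844349560, p(121)=2056148051, p(122)=2291320912, p(123)=2552338241, p(124)=2841940500, p(125)=3163127352, p(126)=3519222692, p(127)=3913864295, p(128)=4351078600, p(129)=4835271870, p(130)=5371315400, p(131)=5964539504, p(132)=6620830889, p(133)=7346629512, p(134)=8149040695, p(135)=9035836076, p(136)=10015581680, p(137)=11097645016, p(138)=12292341831, p(139)=13610949895, p(140)=15065878135, p(141)=16670689208, p(142)=18440293320, p(143)=20390982757, p(144)=22540654445, p(145)=24908858009, p(146)=27517052599, p(147)=30388671978, p(148)=33549419497, p(149)=37027355200, p(150)=40853235313, p(151)=45060624582, p(152)=49686288421, p(153)=54770336324, p(154)=60356673280, p(155)=66493182097, p(156)=73232243759, p(157)=80630964769, p(158)=88751778802, p(159)=97662728555, p(160)=107438159466, p(161)=118159068427, p(162)=129913904637.
Final step: p(163) = p(162) + p(161) - p(158) - p(156) + p(151) + p(148) - p(141) - p(137) + p(128) + p(123) - p(112) - p(106) + p(93) + p(86) - p(71) - p(63) + p(46) + p(37) - p(18) - p(8)
= 129913904637 + 118159068427 - 88751778802 - 73232243759 + 45060624582 + 33549419497 - 16670689208 - 11097645016 + 4351078600 + 2552338241 - 761002156 - 384276336 + 82010177 + 34262962 - 4697205 - 1505499 + 105558 + 21637 - 385 - 22
= 142798995930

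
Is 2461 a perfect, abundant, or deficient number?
deficient

Proper divisors of 2461: sum = 1 + 23 + 107 = 131
Since 131 < 2461, 2461 is deficient.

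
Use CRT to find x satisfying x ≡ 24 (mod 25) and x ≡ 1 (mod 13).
274

Using Chinese Remainder Theorem:
M = 25 × 13 = 325
M1 = 13, M2 = 25
y1 = 13^(-1) mod 25 = 2
y2 = 25^(-1) mod 13 = 12
x = (24×13×2 + 1×25×12) mod 325 = 274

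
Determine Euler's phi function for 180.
48

180 = 2^2 × 3^2 × 5
φ(n) = n × ∏(1 - 1/p) for each prime p dividing n
φ(180) = 180 × (1 - 1/2) × (1 - 1/3) × (1 - 1/5) = 48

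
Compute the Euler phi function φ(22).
10

22 = 2 × 11
φ(n) = n × ∏(1 - 1/p) for each prime p dividing n
φ(22) = 22 × (1 - 1/2) × (1 - 1/11) = 10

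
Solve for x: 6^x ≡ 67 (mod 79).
72

Baby-step giant-step with step n = ⌈√79⌉ = 9.
Baby steps 6^j mod 79 (j:value) for j=0..8: 0:1, 1:6, 2:36, 3:58, 4:32, 5:34, 6:46, 7:39, 8:76.
Giant-step multiplier: 6^(-9) ≡ 6^(78-9) = 6^69 ≡ 57 (mod 79).
Giant steps γ_i = 67·57^i mod 79: γ_0=67, γ_1=27, γ_2=38, γ_3=33, γ_4=64, γ_5=14, γ_6=8, γ_7=61, γ_8=1 (in table at j=0).
x = i·n + j = 8·9 + 0 = 72.
Check: 6^72 ≡ 67 (mod 79).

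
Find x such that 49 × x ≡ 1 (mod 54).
43

gcd(49, 54) = 1, so the inverse exists.
Extended Euclidean algorithm on (54, 49):
54 = 1 × 49 + 5  ⟹  5 = (1)·54 + (-1)·49
49 = 9 × 5 + 4  ⟹  4 = (-9)·54 + (10)·49
5 = 1 × 4 + 1  ⟹  1 = (10)·54 + (-11)·49
So (-11)·49 ≡ 1 (mod 54), i.e. 49^(-1) ≡ -11 ≡ 43 (mod 54).
Check: 49 × 43 = 2107 ≡ 1 (mod 54)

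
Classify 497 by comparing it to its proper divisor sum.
deficient

Proper divisors of 497: sum = 1 + 7 + 71 = 79
Since 79 < 497, 497 is deficient.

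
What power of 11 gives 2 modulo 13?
7

Baby-step giant-step with step n = ⌈√13⌉ = 4.
Baby steps 11^j mod 13 (j:value) for j=0..3: 0:1, 1:11, 2:4, 3:5.
Giant-step multiplier: 11^(-4) ≡ 11^(12-4) = 11^8 ≡ 9 (mod 13).
Giant steps γ_i = 2·9^i mod 13: γ_0=2, γ_1=5 (in table at j=3).
x = i·n + j = 1·4 + 3 = 7.
Check: 11^7 ≡ 2 (mod 13).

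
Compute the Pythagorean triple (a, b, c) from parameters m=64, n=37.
(2727, 4736, 5465)

Euclid's formula: a = m² - n², b = 2mn, c = m² + n²
m = 64, n = 37
a = 64² - 37² = 4096 - 1369 = 2727
b = 2 × 64 × 37 = 4736
c = 64² + 37² = 4096 + 1369 = 5465
Verification: 2727² + 4736² = 7436529 + 22429696 = 29866225 = 5465² ✓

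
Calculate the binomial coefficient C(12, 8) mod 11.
0

Using Lucas' theorem:
Write n=12 and k=8 in base 11:
n in base 11: [1, 1]
k in base 11: [0, 8]
C(12,8) mod 11 = ∏ C(n_i, k_i) mod 11
Digit binomials (mod 11): C(1,0) = 1; C(1,8) = 0 (k_i > n_i)
Product: 1 × 0 = 0 ≡ 0 (mod 11)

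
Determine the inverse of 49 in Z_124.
81

gcd(49, 124) = 1, so the inverse exists.
Extended Euclidean algorithm on (124, 49):
124 = 2 × 49 + 26  ⟹  26 = (1)·124 + (-2)·49
49 = 1 × 26 + 23  ⟹  23 = (-1)·124 + (3)·49
26 = 1 × 23 + 3  ⟹  3 = (2)·124 + (-5)·49
23 = 7 × 3 + 2  ⟹  2 = (-15)·124 + (38)·49
3 = 1 × 2 + 1  ⟹  1 = (17)·124 + (-43)·49
So (-43)·49 ≡ 1 (mod 124), i.e. 49^(-1) ≡ -43 ≡ 81 (mod 124).
Check: 49 × 81 = 3969 ≡ 1 (mod 124)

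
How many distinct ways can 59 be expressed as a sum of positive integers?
831820

p(n) counts ways to write n as a sum of positive integers (order ignored).
Euler's pentagonal recurrence: p(k) = p(k-1) + p(k-2) - p(k-5) - p(k-7) + p(k-12) + p(k-15) - ... (offsets j(3j∓1)/2, signs ++--, p(0)=1, p(<0)=0).
DP table for k = 0..58: p(0)=1, p(1)=1, p(2)=2, p(3)=3, p(4)=5, p(5)=7, p(6)=11, p(7)=15, p(8)=22, p(9)=30, p(10)=42, p(11)=56, p(12)=77, p(13)=101, p(14)=135, p(15)=176, p(16)=231, p(17)=297, p(18)=385, p(19)=490, p(20)=627, p(21)=792, p(22)=1002, p(23)=1255, p(24)=1575, p(25)=1958, p(26)=2436, p(27)=3010, p(28)=3718, p(29)=4565, p(30)=5604, p(31)=6842, p(32)=8349, p(33)=10143, p(34)=12310, p(35)=14883, p(36)=17977, p(37)=21637, p(38)=26015, p(39)=31185, p(40)=37338, p(41)=44583, p(42)=53174, p(43)=63261, p(44)=75175, p(45)=89134, p(46)=105558, p(47)=124754, p(48)=147273, p(49)=173525, p(50)=204226, p(51)=239943, p(52)=281589, p(53)=329931, p(54)=386155, p(55)=451276, p(56)=526823, p(57)=614154, p(58)=715220.
Final step: p(59) = p(58) + p(57) - p(54) - p(52) + p(47) + p(44) - p(37) - p(33) + p(24) + p(19) - p(8) - p(2)
= 715220 + 614154 - 386155 - 281589 + 124754 + 75175 - 21637 - 10143 + 1575 + 490 - 22 - 2
= 831820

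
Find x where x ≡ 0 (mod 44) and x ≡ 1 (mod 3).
88

Using Chinese Remainder Theorem:
M = 44 × 3 = 132
M1 = 3, M2 = 44
y1 = 3^(-1) mod 44 = 15
y2 = 44^(-1) mod 3 = 2
x = (0×3×15 + 1×44×2) mod 132 = 88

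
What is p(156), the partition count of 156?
73232243759

p(n) counts ways to write n as a sum of positive integers (order ignored).
Euler's pentagonal recurrence: p(k) = p(k-1) + p(k-2) - p(k-5) - p(k-7) + p(k-12) + p(k-15) - ... (offsets j(3j∓1)/2, signs ++--, p(0)=1, p(<0)=0).
DP table for k = 0..155: p(0)=1, p(1)=1, p(2)=2, p(3)=3, p(4)=5, p(5)=7, p(6)=11, p(7)=15, p(8)=22, p(9)=30, p(10)=42, p(11)=56, p(12)=77, p(13)=101, p(14)=135, p(15)=176, p(16)=231, p(17)=297, p(18)=385, p(19)=490, p(20)=627, p(21)=792, p(22)=1002, p(23)=1255, p(24)=1575, p(25)=1958, p(26)=2436, p(27)=3010, p(28)=3718, p(29)=4565, p(30)=5604, p(31)=6842, p(32)=8349, p(33)=10143, p(34)=12310, p(35)=14883, p(36)=17977, p(37)=21637, p(38)=26015, p(39)=31185, p(40)=37338, p(41)=44583, p(42)=53174, p(43)=63261, p(44)=75175, p(45)=89134, p(46)=105558, p(47)=124754, p(48)=147273, p(49)=173525, p(50)=204226, p(51)=239943, p(52)=281589, p(53)=329931, p(54)=386155, p(55)=451276, p(56)=526823, p(57)=614154, p(58)=715220, p(59)=831820, p(60)=966467, p(61)=1121505, p(62)=1300156, p(63)=1505499, p(64)=1741630, p(65)=2012558, p(66)=2323520, p(67)=2679689, p(68)=3087735, p(69)=3554345, p(70)=4087968, p(71)=4697205, p(72)=5392783, p(73)=6185689, p(74)=7089500, p(75)=8118264, p(76)=9289091, p(77)=10619863, p(78)=12132164, p(79)=13848650, p(80)=15796476, p(81)=18004327, p(82)=20506255, p(83)=23338469, p(84)=26543660, p(85)=30167357, p(86)=34262962, p(87)=38887673, p(88)=44108109, p(89)=49995925, p(90)=56634173, p(91)=64112359, p(92)=72533807, p(93)=82010177, p(94)=92669720, p(95)=104651419, p(96)=118114304, p(97)=133230930, p(98)=150198136, p(99)=169229875, p(100)=190569292, p(101)=214481126, p(102)=241265379, p(103)=271248950, p(104)=304801365, p(105)=342325709, p(106)=384276336, p(107)=431149389, p(108)=483502844, p(109)=541946240, p(110)=607163746, p(111)=679903203, p(112)=761002156, p(113)=851376628, p(114)=952050665, p(115)=1064144451, p(116)=1188908248, p(117)=1327710076, p(118)=1482074143, p(119)=1653668665, p(120)=1844349560, p(121)=2056148051, p(122)=2291320912, p(123)=2552338241, p(124)=2841940500, p(125)=3163127352, p(126)=3519222692, p(127)=3913864295, p(128)=4351078600, p(129)=4835271870, p(130)=5371315400, p(131)=5964539504, p(132)=6620830889, p(133)=7346629512, p(134)=8149040695, p(135)=9035836076, p(136)=10015581680, p(137)=11097645016, p(138)=12292341831, p(139)=13610949895, p(140)=15065878135, p(141)=16670689208, p(142)=18440293320, p(143)=20390982757, p(144)=22540654445, p(145)=24908858009, p(146)=27517052599, p(147)=30388671978, p(148)=33549419497, p(149)=37027355200, p(150)=40853235313, p(151)=45060624582, p(152)=49686288421, p(153)=54770336324, p(154)=60356673280, p(155)=66493182097.
Final step: p(156) = p(155) + p(154) - p(151) - p(149) + p(144) + p(141) - p(134) - p(130) + p(121) + p(116) - p(105) - p(99) + p(86) + p(79) - p(64) - p(56) + p(39) + p(30) - p(11) - p(1)
= 66493182097 + 60356673280 - 45060624582 - 37027355200 + 22540654445 + 16670689208 - 8149040695 - 5371315400 + 2056148051 + 1188908248 - 342325709 - 169229875 + 34262962 + 13848650 - 1741630 - 526823 + 31185 + 5604 - 56 - 1
= 73232243759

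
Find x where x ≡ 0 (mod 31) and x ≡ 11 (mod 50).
961

Using Chinese Remainder Theorem:
M = 31 × 50 = 1550
M1 = 50, M2 = 31
y1 = 50^(-1) mod 31 = 18
y2 = 31^(-1) mod 50 = 21
x = (0×50×18 + 11×31×21) mod 1550 = 961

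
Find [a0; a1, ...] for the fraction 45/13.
[3; 2, 6]

Euclidean algorithm steps:
45 = 3 × 13 + 6
13 = 2 × 6 + 1
6 = 6 × 1 + 0
Continued fraction: [3; 2, 6]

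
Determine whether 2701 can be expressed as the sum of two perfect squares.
10² + 51² (a=10, b=51)

Factorization: 2701 = 37 × 73
By Fermat: n is sum of two squares iff every prime p ≡ 3 (mod 4) appears to even power.
All primes ≡ 3 (mod 4) appear to even power.
Search a = 0, 1, 2, … for 2701 - a² a perfect square: first hit at a = 10: 2701 - 100 = 2601 = 51².
2701 = 10² + 51² = 100 + 2601 ✓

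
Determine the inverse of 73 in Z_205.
132

gcd(73, 205) = 1, so the inverse exists.
Extended Euclidean algorithm on (205, 73):
205 = 2 × 73 + 59  ⟹  59 = (1)·205 + (-2)·73
73 = 1 × 59 + 14  ⟹  14 = (-1)·205 + (3)·73
59 = 4 × 14 + 3  ⟹  3 = (5)·205 + (-14)·73
14 = 4 × 3 + 2  ⟹  2 = (-21)·205 + (59)·73
3 = 1 × 2 + 1  ⟹  1 = (26)·205 + (-73)·73
So (-73)·73 ≡ 1 (mod 205), i.e. 73^(-1) ≡ -73 ≡ 132 (mod 205).
Check: 73 × 132 = 9636 ≡ 1 (mod 205)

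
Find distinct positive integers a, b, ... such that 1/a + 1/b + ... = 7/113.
1/17 + 1/321 + 1/123329 + 1/19012429473 + 1/481963299268719647499

Greedy algorithm:
7/113: ceiling(113/7) = 17, use 1/17
6/1921: ceiling(1921/6) = 321, use 1/321
5/616641: ceiling(616641/5) = 123329, use 1/123329
4/76049717889: ceiling(76049717889/4) = 19012429473, use 1/19012429473
1/481963299268719647499: ceiling(481963299268719647499/1) = 481963299268719647499, use 1/481963299268719647499
Result: 7/113 = 1/17 + 1/321 + 1/123329 + 1/19012429473 + 1/481963299268719647499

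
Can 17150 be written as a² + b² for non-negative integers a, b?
Not possible

Factorization: 17150 = 2 × 5^2 × 7^3
By Fermat: n is sum of two squares iff every prime p ≡ 3 (mod 4) appears to even power.
Prime(s) ≡ 3 (mod 4) with odd exponent: [(7, 3)]
Therefore 17150 cannot be expressed as a² + b².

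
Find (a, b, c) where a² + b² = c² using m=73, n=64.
(1233, 9344, 9425)

Euclid's formula: a = m² - n², b = 2mn, c = m² + n²
m = 73, n = 64
a = 73² - 64² = 5329 - 4096 = 1233
b = 2 × 73 × 64 = 9344
c = 73² + 64² = 5329 + 4096 = 9425
Verification: 1233² + 9344² = 1520289 + 87310336 = 88830625 = 9425² ✓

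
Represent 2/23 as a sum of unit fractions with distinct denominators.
1/12 + 1/276

Greedy algorithm:
2/23: ceiling(23/2) = 12, use 1/12
1/276: ceiling(276/1) = 276, use 1/276
Result: 2/23 = 1/12 + 1/276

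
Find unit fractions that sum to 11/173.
1/16 + 1/923 + 1/2554864

Greedy algorithm:
11/173: ceiling(173/11) = 16, use 1/16
3/2768: ceiling(2768/3) = 923, use 1/923
1/2554864: ceiling(2554864/1) = 2554864, use 1/2554864
Result: 11/173 = 1/16 + 1/923 + 1/2554864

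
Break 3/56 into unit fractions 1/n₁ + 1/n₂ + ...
1/19 + 1/1064

Greedy algorithm:
3/56: ceiling(56/3) = 19, use 1/19
1/1064: ceiling(1064/1) = 1064, use 1/1064
Result: 3/56 = 1/19 + 1/1064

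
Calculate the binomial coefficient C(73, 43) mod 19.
13

Using Lucas' theorem:
Write n=73 and k=43 in base 19:
n in base 19: [3, 16]
k in base 19: [2, 5]
C(73,43) mod 19 = ∏ C(n_i, k_i) mod 19
Digit binomials (mod 19): C(3,2) = 3; C(16,5) = 4368 ≡ 17
Product: 3 × 17 = 51 ≡ 13 (mod 19)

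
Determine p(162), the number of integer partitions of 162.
129913904637

p(n) counts ways to write n as a sum of positive integers (order ignored).
Euler's pentagonal recurrence: p(k) = p(k-1) + p(k-2) - p(k-5) - p(k-7) + p(k-12) + p(k-15) - ... (offsets j(3j∓1)/2, signs ++--, p(0)=1, p(<0)=0).
DP table for k = 0..161: p(0)=1, p(1)=1, p(2)=2, p(3)=3, p(4)=5, p(5)=7, p(6)=11, p(7)=15, p(8)=22, p(9)=30, p(10)=42, p(11)=56, p(12)=77, p(13)=101, p(14)=135, p(15)=176, p(16)=231, p(17)=297, p(18)=385, p(19)=490, p(20)=627, p(21)=792, p(22)=1002, p(23)=1255, p(24)=1575, p(25)=1958, p(26)=2436, p(27)=3010, p(28)=3718, p(29)=4565, p(30)=5604, p(31)=6842, p(32)=8349, p(33)=10143, p(34)=12310, p(35)=14883, p(36)=17977, p(37)=21637, p(38)=26015, p(39)=31185, p(40)=37338, p(41)=44583, p(42)=53174, p(43)=63261, p(44)=75175, p(45)=89134, p(46)=105558, p(47)=124754, p(48)=147273, p(49)=173525, p(50)=204226, p(51)=239943, p(52)=281589, p(53)=329931, p(54)=386155, p(55)=451276, p(56)=526823, p(57)=614154, p(58)=715220, p(59)=831820, p(60)=966467, p(61)=1121505, p(62)=1300156, p(63)=1505499, p(64)=1741630, p(65)=2012558, p(66)=2323520, p(67)=2679689, p(68)=3087735, p(69)=3554345, p(70)=4087968, p(71)=4697205, p(72)=5392783, p(73)=6185689, p(74)=7089500, p(75)=8118264, p(76)=9289091, p(77)=10619863, p(78)=12132164, p(79)=13848650, p(80)=15796476, p(81)=18004327, p(82)=20506255, p(83)=23338469, p(84)=26543660, p(85)=30167357, p(86)=34262962, p(87)=38887673, p(88)=44108109, p(89)=49995925, p(90)=56634173, p(91)=64112359, p(92)=72533807, p(93)=82010177, p(94)=92669720, p(95)=104651419, p(96)=118114304, p(97)=133230930, p(98)=150198136, p(99)=169229875, p(100)=190569292, p(101)=214481126, p(102)=241265379, p(103)=271248950, p(104)=304801365, p(105)=342325709, p(106)=384276336, p(107)=431149389, p(108)=483502844, p(109)=541946240, p(110)=607163746, p(111)=679903203, p(112)=761002156, p(113)=851376628, p(114)=952050665, p(115)=1064144451, p(116)=1188908248, p(117)=1327710076, p(118)=1482074143, p(119)=1653668665, p(120)=1844349560, p(121)=2056148051, p(122)=2291320912, p(123)=2552338241, p(124)=2841940500, p(125)=3163127352, p(126)=3519222692, p(127)=3913864295, p(128)=4351078600, p(129)=4835271870, p(130)=5371315400, p(131)=5964539504, p(132)=6620830889, p(133)=7346629512, p(134)=8149040695, p(135)=9035836076, p(136)=10015581680, p(137)=11097645016, p(138)=12292341831, p(139)=13610949895, p(140)=15065878135, p(141)=16670689208, p(142)=18440293320, p(143)=20390982757, p(144)=22540654445, p(145)=24908858009, p(146)=27517052599, p(147)=30388671978, p(148)=33549419497, p(149)=37027355200, p(150)=40853235313, p(151)=45060624582, p(152)=49686288421, p(153)=54770336324, p(154)=60356673280, p(155)=66493182097, p(156)=73232243759, p(157)=80630964769, p(158)=88751778802, p(159)=97662728555, p(160)=107438159466, p(161)=118159068427.
Final step: p(162) = p(161) + p(160) - p(157) - p(155) + p(150) + p(147) - p(140) - p(136) + p(127) + p(122) - p(111) - p(105) + p(92) + p(85) - p(70) - p(62) + p(45) + p(36) - p(17) - p(7)
= 118159068427 + 107438159466 - 80630964769 - 66493182097 + 40853235313 + 30388671978 - 15065878135 - 10015581680 + 3913864295 + 2291320912 - 679903203 - 342325709 + 72533807 + 30167357 - 4087968 - 1300156 + 89134 + 17977 - 297 - 15
= 129913904637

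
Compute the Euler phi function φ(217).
180

217 = 7 × 31
φ(n) = n × ∏(1 - 1/p) for each prime p dividing n
φ(217) = 217 × (1 - 1/7) × (1 - 1/31) = 180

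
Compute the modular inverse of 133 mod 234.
139

gcd(133, 234) = 1, so the inverse exists.
Extended Euclidean algorithm on (234, 133):
234 = 1 × 133 + 101  ⟹  101 = (1)·234 + (-1)·133
133 = 1 × 101 + 32  ⟹  32 = (-1)·234 + (2)·133
101 = 3 × 32 + 5  ⟹  5 = (4)·234 + (-7)·133
32 = 6 × 5 + 2  ⟹  2 = (-25)·234 + (44)·133
5 = 2 × 2 + 1  ⟹  1 = (54)·234 + (-95)·133
So (-95)·133 ≡ 1 (mod 234), i.e. 133^(-1) ≡ -95 ≡ 139 (mod 234).
Check: 133 × 139 = 18487 ≡ 1 (mod 234)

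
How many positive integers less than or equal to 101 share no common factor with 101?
100

101 = 101
φ(n) = n × ∏(1 - 1/p) for each prime p dividing n
φ(101) = 101 × (1 - 1/101) = 100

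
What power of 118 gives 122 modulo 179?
69

Baby-step giant-step with step n = ⌈√179⌉ = 14.
Baby steps 118^j mod 179 (j:value) for j=0..13: 0:1, 1:118, 2:141, 3:170, 4:12, 5:163, 6:81, 7:71, 8:144, 9:166, 10:77, 11:136, 12:117, 13:23.
Giant-step multiplier: 118^(-14) ≡ 118^(178-14) = 118^164 ≡ 142 (mod 179).
Giant steps γ_i = 122·142^i mod 179: γ_0=122, γ_1=140, γ_2=11, γ_3=130, γ_4=23 (in table at j=13).
x = i·n + j = 4·14 + 13 = 69.
Check: 118^69 ≡ 122 (mod 179).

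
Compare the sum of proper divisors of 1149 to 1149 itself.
deficient

Proper divisors of 1149: sum = 1 + 3 + 383 = 387
Since 387 < 1149, 1149 is deficient.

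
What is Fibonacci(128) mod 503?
139

Matrix identity: Q^n = [[F_(n+1), F_n], [F_n, F_(n-1)]] with Q = [[1,1],[1,0]].
n = 128 = 10000000₂. Square-and-multiply, entries mod 503:
Q^1 = [[1,1],[1,0]]
Q^2 = (Q^1)² = [[2,1],[1,1]]
Q^4 = (Q^2)² = [[5,3],[3,2]]
Q^8 = (Q^4)² = [[34,21],[21,13]]
Q^16 = (Q^8)² = [[88,484],[484,107]]
Q^32 = (Q^16)² = [[57,319],[319,241]]
Q^64 = (Q^32)² = [[386,498],[498,391]]
Q^128 = (Q^64)² = [[133,139],[139,497]]
F_128 mod 503 = Q^128[0][1] = 139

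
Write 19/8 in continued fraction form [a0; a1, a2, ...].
[2; 2, 1, 2]

Euclidean algorithm steps:
19 = 2 × 8 + 3
8 = 2 × 3 + 2
3 = 1 × 2 + 1
2 = 2 × 1 + 0
Continued fraction: [2; 2, 1, 2]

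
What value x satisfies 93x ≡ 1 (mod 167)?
88

gcd(93, 167) = 1, so the inverse exists.
Extended Euclidean algorithm on (167, 93):
167 = 1 × 93 + 74  ⟹  74 = (1)·167 + (-1)·93
93 = 1 × 74 + 19  ⟹  19 = (-1)·167 + (2)·93
74 = 3 × 19 + 17  ⟹  17 = (4)·167 + (-7)·93
19 = 1 × 17 + 2  ⟹  2 = (-5)·167 + (9)·93
17 = 8 × 2 + 1  ⟹  1 = (44)·167 + (-79)·93
So (-79)·93 ≡ 1 (mod 167), i.e. 93^(-1) ≡ -79 ≡ 88 (mod 167).
Check: 93 × 88 = 8184 ≡ 1 (mod 167)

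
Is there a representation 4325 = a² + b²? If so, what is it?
10² + 65² (a=10, b=65)

Factorization: 4325 = 5^2 × 173
By Fermat: n is sum of two squares iff every prime p ≡ 3 (mod 4) appears to even power.
All primes ≡ 3 (mod 4) appear to even power.
Search a = 0, 1, 2, … for 4325 - a² a perfect square: first hit at a = 10: 4325 - 100 = 4225 = 65².
4325 = 10² + 65² = 100 + 4225 ✓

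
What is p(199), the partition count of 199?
3646072432125

p(n) counts ways to write n as a sum of positive integers (order ignored).
Euler's pentagonal recurrence: p(k) = p(k-1) + p(k-2) - p(k-5) - p(k-7) + p(k-12) + p(k-15) - ... (offsets j(3j∓1)/2, signs ++--, p(0)=1, p(<0)=0).
DP table for k = 0..198: p(0)=1, p(1)=1, p(2)=2, p(3)=3, p(4)=5, p(5)=7, p(6)=11, p(7)=15, p(8)=22, p(9)=30, p(10)=42, p(11)=56, p(12)=77, p(13)=101, p(14)=135, p(15)=176, p(16)=231, p(17)=297, p(18)=385, p(19)=490, p(20)=627, p(21)=792, p(22)=1002, p(23)=1255, p(24)=1575, p(25)=1958, p(26)=2436, p(27)=3010, p(28)=3718, p(29)=4565, p(30)=5604, p(31)=6842, p(32)=8349, p(33)=10143, p(34)=12310, p(35)=14883, p(36)=17977, p(37)=21637, p(38)=26015, p(39)=31185, p(40)=37338, p(41)=44583, p(42)=53174, p(43)=63261, p(44)=75175, p(45)=89134, p(46)=105558, p(47)=124754, p(48)=147273, p(49)=173525, p(50)=204226, p(51)=239943, p(52)=281589, p(53)=329931, p(54)=386155, p(55)=451276, p(56)=526823, p(57)=614154, p(58)=715220, p(59)=831820, p(60)=966467, p(61)=1121505, p(62)=1300156, p(63)=1505499, p(64)=1741630, p(65)=2012558, p(66)=2323520, p(67)=2679689, p(68)=3087735, p(69)=3554345, p(70)=4087968, p(71)=4697205, p(72)=5392783, p(73)=6185689, p(74)=7089500, p(75)=8118264, p(76)=9289091, p(77)=10619863, p(78)=12132164, p(79)=13848650, p(80)=15796476, p(81)=18004327, p(82)=20506255, p(83)=23338469, p(84)=26543660, p(85)=30167357, p(86)=34262962, p(87)=38887673, p(88)=44108109, p(89)=49995925, p(90)=56634173, p(91)=64112359, p(92)=72533807, p(93)=82010177, p(94)=92669720, p(95)=104651419, p(96)=118114304, p(97)=133230930, p(98)=150198136, p(99)=169229875, p(100)=190569292, p(101)=214481126, p(102)=241265379, p(103)=271248950, p(104)=304801365, p(105)=342325709, p(106)=384276336, p(107)=431149389, p(108)=483502844, p(109)=541946240, p(110)=607163746, p(111)=679903203, p(112)=761002156, p(113)=851376628, p(114)=952050665, p(115)=1064144451, p(116)=1188908248, p(117)=1327710076, p(118)=1482074143, p(119)=1653668665, p(120)=1844349560, p(121)=2056148051, p(122)=2291320912, p(123)=2552338241, p(124)=2841940500, p(125)=3163127352, p(126)=3519222692, p(127)=3913864295, p(128)=4351078600, p(129)=4835271870, p(130)=5371315400, p(131)=5964539504, p(132)=6620830889, p(133)=7346629512, p(134)=8149040695, p(135)=9035836076, p(136)=10015581680, p(137)=11097645016, p(138)=12292341831, p(139)=13610949895, p(140)=15065878135, p(141)=16670689208, p(142)=18440293320, p(143)=20390982757, p(144)=22540654445, p(145)=24908858009, p(146)=27517052599, p(147)=30388671978, p(148)=33549419497, p(149)=37027355200, p(150)=40853235313, p(151)=45060624582, p(152)=49686288421, p(153)=54770336324, p(154)=60356673280, p(155)=66493182097, p(156)=73232243759, p(157)=80630964769, p(158)=88751778802, p(159)=97662728555, p(160)=107438159466, p(161)=118159068427, p(162)=129913904637, p(163)=142798995930, p(164)=156919475295, p(165)=172389800255, p(166)=189334822579, p(167)=207890420102, p(168)=228204732751, p(169)=250438925115, p(170)=274768617130, p(171)=301384802048, p(172)=330495499613, p(173)=362326859895, p(174)=397125074750, p(175)=435157697830, p(176)=476715857290, p(177)=522115831195, p(178)=571701605655, p(179)=625846753120, p(180)=684957390936, p(181)=749474411781, p(182)=819876908323, p(183)=896684817527, p(184)=980462880430, p(185)=1071823774337, p(186)=1171432692373, p(187)=1280011042268, p(188)=1398341745571, p(189)=1527273599625, p(190)=1667727404093, p(191)=1820701100652, p(192)=1987276856363, p(193)=2168627105469, p(194)=2366022741845, p(195)=2580840212973, p(196)=2814570987591, p(197)=3068829878530, p(198)=3345365983698.
Final step: p(199) = p(198) + p(197) - p(194) - p(192) + p(187) + p(184) - p(177) - p(173) + p(164) + p(159) - p(148) - p(142) + p(129) + p(122) - p(107) - p(99) + p(82) + p(73) - p(54) - p(44) + p(23) + p(12)
= 3345365983698 + 3068829878530 - 2366022741845 - 1987276856363 + 1280011042268 + 980462880430 - 522115831195 - 362326859895 + 156919475295 + 97662728555 - 33549419497 - 18440293320 + 4835271870 + 2291320912 - 431149389 - 169229875 + 20506255 + 6185689 - 386155 - 75175 + 1255 + 77
= 3646072432125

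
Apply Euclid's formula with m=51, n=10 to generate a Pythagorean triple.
(2501, 1020, 2701)

Euclid's formula: a = m² - n², b = 2mn, c = m² + n²
m = 51, n = 10
a = 51² - 10² = 2601 - 100 = 2501
b = 2 × 51 × 10 = 1020
c = 51² + 10² = 2601 + 100 = 2701
Verification: 2501² + 1020² = 6255001 + 1040400 = 7295401 = 2701² ✓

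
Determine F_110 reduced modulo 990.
935

Matrix identity: Q^n = [[F_(n+1), F_n], [F_n, F_(n-1)]] with Q = [[1,1],[1,0]].
n = 110 = 1101110₂. Square-and-multiply, entries mod 990:
Q^1 = [[1,1],[1,0]]
Q^3 = (Q^1)²·Q = [[3,2],[2,1]]
Q^6 = (Q^3)² = [[13,8],[8,5]]
Q^13 = (Q^6)²·Q = [[377,233],[233,144]]
Q^27 = (Q^13)²·Q = [[21,398],[398,613]]
Q^55 = (Q^27)²·Q = [[327,445],[445,872]]
Q^110 = (Q^55)² = [[34,935],[935,89]]
F_110 mod 990 = Q^110[0][1] = 935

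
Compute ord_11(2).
10

11 is prime, so ord(2) divides φ(11) = 10.
Divisors of 10: 1, 2, 5, 10.
Repeated squaring: 2^1 ≡ 2, 2^2 ≡ 4, 2^4 ≡ 5, 2^8 ≡ 3 (mod 11).
Test 2^d mod 11 for each divisor d in increasing order:
2^1 ≡ 2
2^2 ≡ 4
2^5 = 2^4·2^1 ≡ 10
2^10 = 2^8·2^2 ≡ 1  ← first divisor giving 1
The order is 10.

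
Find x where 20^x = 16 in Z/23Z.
6

Baby-step giant-step with step n = ⌈√23⌉ = 5.
Baby steps 20^j mod 23 (j:value) for j=0..4: 0:1, 1:20, 2:9, 3:19, 4:12.
Giant-step multiplier: 20^(-5) ≡ 20^(22-5) = 20^17 ≡ 7 (mod 23).
Giant steps γ_i = 16·7^i mod 23: γ_0=16, γ_1=20 (in table at j=1).
x = i·n + j = 1·5 + 1 = 6.
Check: 20^6 ≡ 16 (mod 23).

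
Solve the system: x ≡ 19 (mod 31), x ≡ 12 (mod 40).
732

Using Chinese Remainder Theorem:
M = 31 × 40 = 1240
M1 = 40, M2 = 31
y1 = 40^(-1) mod 31 = 7
y2 = 31^(-1) mod 40 = 31
x = (19×40×7 + 12×31×31) mod 1240 = 732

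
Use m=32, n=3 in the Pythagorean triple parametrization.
(1015, 192, 1033)

Euclid's formula: a = m² - n², b = 2mn, c = m² + n²
m = 32, n = 3
a = 32² - 3² = 1024 - 9 = 1015
b = 2 × 32 × 3 = 192
c = 32² + 3² = 1024 + 9 = 1033
Verification: 1015² + 192² = 1030225 + 36864 = 1067089 = 1033² ✓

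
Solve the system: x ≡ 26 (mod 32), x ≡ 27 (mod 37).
730

Using Chinese Remainder Theorem:
M = 32 × 37 = 1184
M1 = 37, M2 = 32
y1 = 37^(-1) mod 32 = 13
y2 = 32^(-1) mod 37 = 22
x = (26×37×13 + 27×32×22) mod 1184 = 730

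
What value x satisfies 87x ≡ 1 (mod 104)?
55

gcd(87, 104) = 1, so the inverse exists.
Extended Euclidean algorithm on (104, 87):
104 = 1 × 87 + 17  ⟹  17 = (1)·104 + (-1)·87
87 = 5 × 17 + 2  ⟹  2 = (-5)·104 + (6)·87
17 = 8 × 2 + 1  ⟹  1 = (41)·104 + (-49)·87
So (-49)·87 ≡ 1 (mod 104), i.e. 87^(-1) ≡ -49 ≡ 55 (mod 104).
Check: 87 × 55 = 4785 ≡ 1 (mod 104)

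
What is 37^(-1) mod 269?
80

gcd(37, 269) = 1, so the inverse exists.
Extended Euclidean algorithm on (269, 37):
269 = 7 × 37 + 10  ⟹  10 = (1)·269 + (-7)·37
37 = 3 × 10 + 7  ⟹  7 = (-3)·269 + (22)·37
10 = 1 × 7 + 3  ⟹  3 = (4)·269 + (-29)·37
7 = 2 × 3 + 1  ⟹  1 = (-11)·269 + (80)·37
So (80)·37 ≡ 1 (mod 269), i.e. 37^(-1) ≡ 80 (mod 269).
Check: 37 × 80 = 2960 ≡ 1 (mod 269)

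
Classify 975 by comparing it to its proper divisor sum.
deficient

Proper divisors of 975: sum = 1 + 3 + 5 + 13 + 15 + 25 + 39 + 65 + 75 + 195 + 325 = 761
Since 761 < 975, 975 is deficient.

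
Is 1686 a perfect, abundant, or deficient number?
abundant

Proper divisors of 1686: sum = 1 + 2 + 3 + 6 + 281 + 562 + 843 = 1698
Since 1698 > 1686, 1686 is abundant.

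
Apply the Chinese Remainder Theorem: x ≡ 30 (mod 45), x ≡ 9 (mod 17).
570

Using Chinese Remainder Theorem:
M = 45 × 17 = 765
M1 = 17, M2 = 45
y1 = 17^(-1) mod 45 = 8
y2 = 45^(-1) mod 17 = 14
x = (30×17×8 + 9×45×14) mod 765 = 570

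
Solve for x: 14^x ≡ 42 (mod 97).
39

Baby-step giant-step with step n = ⌈√97⌉ = 10.
Baby steps 14^j mod 97 (j:value) for j=0..9: 0:1, 1:14, 2:2, 3:28, 4:4, 5:56, 6:8, 7:15, 8:16, 9:30.
Giant-step multiplier: 14^(-10) ≡ 14^(96-10) = 14^86 ≡ 94 (mod 97).
Giant steps γ_i = 42·94^i mod 97: γ_0=42, γ_1=68, γ_2=87, γ_3=30 (in table at j=9).
x = i·n + j = 3·10 + 9 = 39.
Check: 14^39 ≡ 42 (mod 97).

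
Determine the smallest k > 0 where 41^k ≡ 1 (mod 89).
88

89 is prime, so ord(41) divides φ(89) = 88.
Divisors of 88: 1, 2, 4, 8, 11, 22, 44, 88.
Repeated squaring: 41^1 ≡ 41, 41^2 ≡ 79, 41^4 ≡ 11, 41^8 ≡ 32, 41^16 ≡ 45, 41^32 ≡ 67, 41^64 ≡ 39 (mod 89).
Test 41^d mod 89 for each divisor d in increasing order:
41^1 ≡ 41
41^2 ≡ 79
41^4 ≡ 11
41^8 ≡ 32
41^11 = 41^8·41^2·41^1 ≡ 52
41^22 = 41^16·41^4·41^2 ≡ 34
41^44 = 41^32·41^8·41^4 ≡ 88
41^88 = 41^64·41^16·41^8 ≡ 1  ← first divisor giving 1
The order is 88.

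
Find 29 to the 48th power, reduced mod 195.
1

Repeated squaring. Binary of 48 = 110000.
29^1 ≡ 29 (mod 195); 29^2 ≡ 61 (mod 195); 29^4 ≡ 16 (mod 195); 29^8 ≡ 61 (mod 195); 29^16 ≡ 16 (mod 195); 29^32 ≡ 61 (mod 195)
29^48 = 29^16 × 29^32 ≡ 1 (mod 195)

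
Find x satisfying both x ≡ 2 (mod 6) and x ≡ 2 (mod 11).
2

Using Chinese Remainder Theorem:
M = 6 × 11 = 66
M1 = 11, M2 = 6
y1 = 11^(-1) mod 6 = 5
y2 = 6^(-1) mod 11 = 2
x = (2×11×5 + 2×6×2) mod 66 = 2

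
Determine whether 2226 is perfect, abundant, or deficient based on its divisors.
abundant

Proper divisors of 2226: sum = 1 + 2 + 3 + 6 + 7 + 14 + 21 + 42 + 53 + 106 + 159 + 318 + 371 + 742 + 1113 = 2958
Since 2958 > 2226, 2226 is abundant.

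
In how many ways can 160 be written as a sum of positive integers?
107438159466

p(n) counts ways to write n as a sum of positive integers (order ignored).
Euler's pentagonal recurrence: p(k) = p(k-1) + p(k-2) - p(k-5) - p(k-7) + p(k-12) + p(k-15) - ... (offsets j(3j∓1)/2, signs ++--, p(0)=1, p(<0)=0).
DP table for k = 0..159: p(0)=1, p(1)=1, p(2)=2, p(3)=3, p(4)=5, p(5)=7, p(6)=11, p(7)=15, p(8)=22, p(9)=30, p(10)=42, p(11)=56, p(12)=77, p(13)=101, p(14)=135, p(15)=176, p(16)=231, p(17)=297, p(18)=385, p(19)=490, p(20)=627, p(21)=792, p(22)=1002, p(23)=1255, p(24)=1575, p(25)=1958, p(26)=2436, p(27)=3010, p(28)=3718, p(29)=4565, p(30)=5604, p(31)=6842, p(32)=8349, p(33)=10143, p(34)=12310, p(35)=14883, p(36)=17977, p(37)=21637, p(38)=26015, p(39)=31185, p(40)=37338, p(41)=44583, p(42)=53174, p(43)=63261, p(44)=75175, p(45)=89134, p(46)=105558, p(47)=124754, p(48)=147273, p(49)=173525, p(50)=204226, p(51)=239943, p(52)=281589, p(53)=329931, p(54)=386155, p(55)=451276, p(56)=526823, p(57)=614154, p(58)=715220, p(59)=831820, p(60)=966467, p(61)=1121505, p(62)=1300156, p(63)=1505499, p(64)=1741630, p(65)=2012558, p(66)=2323520, p(67)=2679689, p(68)=3087735, p(69)=3554345, p(70)=4087968, p(71)=4697205, p(72)=5392783, p(73)=6185689, p(74)=7089500, p(75)=8118264, p(76)=9289091, p(77)=10619863, p(78)=12132164, p(79)=13848650, p(80)=15796476, p(81)=18004327, p(82)=20506255, p(83)=23338469, p(84)=26543660, p(85)=30167357, p(86)=34262962, p(87)=38887673, p(88)=44108109, p(89)=49995925, p(90)=56634173, p(91)=64112359, p(92)=72533807, p(93)=82010177, p(94)=92669720, p(95)=104651419, p(96)=118114304, p(97)=133230930, p(98)=150198136, p(99)=169229875, p(100)=190569292, p(101)=214481126, p(102)=241265379, p(103)=271248950, p(104)=304801365, p(105)=342325709, p(106)=384276336, p(107)=431149389, p(108)=483502844, p(109)=541946240, p(110)=607163746, p(111)=679903203, p(112)=761002156, p(113)=851376628, p(114)=952050665, p(115)=1064144451, p(116)=1188908248, p(117)=1327710076, p(118)=1482074143, p(119)=1653668665, p(120)=1844349560, p(121)=2056148051, p(122)=2291320912, p(123)=2552338241, p(124)=2841940500, p(125)=3163127352, p(126)=3519222692, p(127)=3913864295, p(128)=4351078600, p(129)=4835271870, p(130)=5371315400, p(131)=5964539504, p(132)=6620830889, p(133)=7346629512, p(134)=8149040695, p(135)=9035836076, p(136)=10015581680, p(137)=11097645016, p(138)=12292341831, p(139)=13610949895, p(140)=15065878135, p(141)=16670689208, p(142)=18440293320, p(143)=20390982757, p(144)=22540654445, p(145)=24908858009, p(146)=27517052599, p(147)=30388671978, p(148)=33549419497, p(149)=37027355200, p(150)=40853235313, p(151)=45060624582, p(152)=49686288421, p(153)=54770336324, p(154)=60356673280, p(155)=66493182097, p(156)=73232243759, p(157)=80630964769, p(158)=88751778802, p(159)=97662728555.
Final step: p(160) = p(159) + p(158) - p(155) - p(153) + p(148) + p(145) - p(138) - p(134) + p(125) + p(120) - p(109) - p(103) + p(90) + p(83) - p(68) - p(60) + p(43) + p(34) - p(15) - p(5)
= 97662728555 + 88751778802 - 66493182097 - 54770336324 + 33549419497 + 24908858009 - 12292341831 - 8149040695 + 3163127352 + 1844349560 - 541946240 - 271248950 + 56634173 + 23338469 - 3087735 - 966467 + 63261 + 12310 - 176 - 7
= 107438159466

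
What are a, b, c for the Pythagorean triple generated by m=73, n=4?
(5313, 584, 5345)

Euclid's formula: a = m² - n², b = 2mn, c = m² + n²
m = 73, n = 4
a = 73² - 4² = 5329 - 16 = 5313
b = 2 × 73 × 4 = 584
c = 73² + 4² = 5329 + 16 = 5345
Verification: 5313² + 584² = 28227969 + 341056 = 28569025 = 5345² ✓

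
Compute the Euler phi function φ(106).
52

106 = 2 × 53
φ(n) = n × ∏(1 - 1/p) for each prime p dividing n
φ(106) = 106 × (1 - 1/2) × (1 - 1/53) = 52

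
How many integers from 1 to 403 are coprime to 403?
360

403 = 13 × 31
φ(n) = n × ∏(1 - 1/p) for each prime p dividing n
φ(403) = 403 × (1 - 1/13) × (1 - 1/31) = 360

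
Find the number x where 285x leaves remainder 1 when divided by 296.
269

gcd(285, 296) = 1, so the inverse exists.
Extended Euclidean algorithm on (296, 285):
296 = 1 × 285 + 11  ⟹  11 = (1)·296 + (-1)·285
285 = 25 × 11 + 10  ⟹  10 = (-25)·296 + (26)·285
11 = 1 × 10 + 1  ⟹  1 = (26)·296 + (-27)·285
So (-27)·285 ≡ 1 (mod 296), i.e. 285^(-1) ≡ -27 ≡ 269 (mod 296).
Check: 285 × 269 = 76665 ≡ 1 (mod 296)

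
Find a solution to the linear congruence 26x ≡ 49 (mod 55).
x ≡ 4 (mod 55)

gcd(26, 55) = 1, which divides 49, so solutions exist.
Find 26^(-1) mod 55 by the extended Euclidean algorithm:
55 = 2 × 26 + 3  ⟹  3 = (1)·55 + (-2)·26
26 = 8 × 3 + 2  ⟹  2 = (-8)·55 + (17)·26
3 = 1 × 2 + 1  ⟹  1 = (9)·55 + (-19)·26
So (-19)·26 ≡ 1 (mod 55), i.e. 26^(-1) ≡ -19 ≡ 36 (mod 55).
x ≡ 36 × 49 = 1764 ≡ 4 (mod 55).
Check: 26 × 4 = 104 ≡ 49 (mod 55).
Unique solution: x ≡ 4 (mod 55)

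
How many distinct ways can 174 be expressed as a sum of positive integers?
397125074750

p(n) counts ways to write n as a sum of positive integers (order ignored).
Euler's pentagonal recurrence: p(k) = p(k-1) + p(k-2) - p(k-5) - p(k-7) + p(k-12) + p(k-15) - ... (offsets j(3j∓1)/2, signs ++--, p(0)=1, p(<0)=0).
DP table for k = 0..173: p(0)=1, p(1)=1, p(2)=2, p(3)=3, p(4)=5, p(5)=7, p(6)=11, p(7)=15, p(8)=22, p(9)=30, p(10)=42, p(11)=56, p(12)=77, p(13)=101, p(14)=135, p(15)=176, p(16)=231, p(17)=297, p(18)=385, p(19)=490, p(20)=627, p(21)=792, p(22)=1002, p(23)=1255, p(24)=1575, p(25)=1958, p(26)=2436, p(27)=3010, p(28)=3718, p(29)=4565, p(30)=5604, p(31)=6842, p(32)=8349, p(33)=10143, p(34)=12310, p(35)=14883, p(36)=17977, p(37)=21637, p(38)=26015, p(39)=31185, p(40)=37338, p(41)=44583, p(42)=53174, p(43)=63261, p(44)=75175, p(45)=89134, p(46)=105558, p(47)=124754, p(48)=147273, p(49)=173525, p(50)=204226, p(51)=239943, p(52)=281589, p(53)=329931, p(54)=386155, p(55)=451276, p(56)=526823, p(57)=614154, p(58)=715220, p(59)=831820, p(60)=966467, p(61)=1121505, p(62)=1300156, p(63)=1505499, p(64)=1741630, p(65)=2012558, p(66)=2323520, p(67)=2679689, p(68)=3087735, p(69)=3554345, p(70)=4087968, p(71)=4697205, p(72)=5392783, p(73)=6185689, p(74)=7089500, p(75)=8118264, p(76)=9289091, p(77)=10619863, p(78)=12132164, p(79)=13848650, p(80)=15796476, p(81)=18004327, p(82)=20506255, p(83)=23338469, p(84)=26543660, p(85)=30167357, p(86)=34262962, p(87)=38887673, p(88)=44108109, p(89)=49995925, p(90)=56634173, p(91)=64112359, p(92)=72533807, p(93)=82010177, p(94)=92669720, p(95)=104651419, p(96)=118114304, p(97)=133230930, p(98)=150198136, p(99)=169229875, p(100)=190569292, p(101)=214481126, p(102)=241265379, p(103)=271248950, p(104)=304801365, p(105)=342325709, p(106)=384276336, p(107)=431149389, p(108)=483502844, p(109)=541946240, p(110)=607163746, p(111)=679903203, p(112)=761002156, p(113)=851376628, p(114)=952050665, p(115)=1064144451, p(116)=1188908248, p(117)=1327710076, p(118)=1482074143, p(119)=1653668665, p(120)=1844349560, p(121)=2056148051, p(122)=2291320912, p(123)=2552338241, p(124)=2841940500, p(125)=3163127352, p(126)=3519222692, p(127)=3913864295, p(128)=4351078600, p(129)=4835271870, p(130)=5371315400, p(131)=5964539504, p(132)=6620830889, p(133)=7346629512, p(134)=8149040695, p(135)=9035836076, p(136)=10015581680, p(137)=11097645016, p(138)=12292341831, p(139)=13610949895, p(140)=15065878135, p(141)=16670689208, p(142)=18440293320, p(143)=20390982757, p(144)=22540654445, p(145)=24908858009, p(146)=27517052599, p(147)=30388671978, p(148)=33549419497, p(149)=37027355200, p(150)=40853235313, p(151)=45060624582, p(152)=49686288421, p(153)=54770336324, p(154)=60356673280, p(155)=66493182097, p(156)=73232243759, p(157)=80630964769, p(158)=88751778802, p(159)=97662728555, p(160)=107438159466, p(161)=118159068427, p(162)=129913904637, p(163)=142798995930, p(164)=156919475295, p(165)=172389800255, p(166)=189334822579, p(167)=207890420102, p(168)=228204732751, p(169)=250438925115, p(170)=274768617130, p(171)=301384802048, p(172)=330495499613, p(173)=362326859895.
Final step: p(174) = p(173) + p(172) - p(169) - p(167) + p(162) + p(159) - p(152) - p(148) + p(139) + p(134) - p(123) - p(117) + p(104) + p(97) - p(82) - p(74) + p(57) + p(48) - p(29) - p(19)
= 362326859895 + 330495499613 - 250438925115 - 207890420102 + 129913904637 + 97662728555 - 49686288421 - 33549419497 + 13610949895 + 8149040695 - 2552338241 - 1327710076 + 304801365 + 133230930 - 20506255 - 7089500 + 614154 + 147273 - 4565 - 490
= 397125074750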